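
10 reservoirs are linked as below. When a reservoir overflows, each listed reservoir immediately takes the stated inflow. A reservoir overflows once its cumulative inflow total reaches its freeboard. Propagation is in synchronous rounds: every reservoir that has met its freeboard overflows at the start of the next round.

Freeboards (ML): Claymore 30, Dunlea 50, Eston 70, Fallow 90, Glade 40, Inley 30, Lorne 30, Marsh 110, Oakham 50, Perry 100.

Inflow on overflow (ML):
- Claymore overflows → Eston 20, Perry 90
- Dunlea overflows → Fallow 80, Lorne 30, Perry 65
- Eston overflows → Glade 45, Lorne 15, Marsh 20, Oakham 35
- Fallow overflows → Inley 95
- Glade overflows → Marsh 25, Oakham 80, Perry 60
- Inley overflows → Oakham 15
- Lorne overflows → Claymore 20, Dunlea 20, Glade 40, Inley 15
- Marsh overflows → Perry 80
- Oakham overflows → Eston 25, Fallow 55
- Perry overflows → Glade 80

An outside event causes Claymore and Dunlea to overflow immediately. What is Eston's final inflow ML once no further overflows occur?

45

Round 1 — Claymore, Dunlea overflow (initial).
  Eston: +20 → 20 < 70
  Fallow: +80 → 80 < 90
  Lorne: +30 → 30 ≥ 30
  Perry: +90+65 → 155 ≥ 100
Round 2 — Lorne, Perry overflow.
  Glade: +40+80 → 120 ≥ 40
  Inley: +15 → 15 < 30
Round 3 — Glade overflows.
  Marsh: +25 → 25 < 110
  Oakham: +80 → 80 ≥ 50
Round 4 — Oakham overflows.
  Eston: +25 → 45 < 70
  Fallow: +55 → 135 ≥ 90
Round 5 — Fallow overflows.
  Inley: +95 → 110 ≥ 30
Round 6 — Inley overflows.
No further overflows.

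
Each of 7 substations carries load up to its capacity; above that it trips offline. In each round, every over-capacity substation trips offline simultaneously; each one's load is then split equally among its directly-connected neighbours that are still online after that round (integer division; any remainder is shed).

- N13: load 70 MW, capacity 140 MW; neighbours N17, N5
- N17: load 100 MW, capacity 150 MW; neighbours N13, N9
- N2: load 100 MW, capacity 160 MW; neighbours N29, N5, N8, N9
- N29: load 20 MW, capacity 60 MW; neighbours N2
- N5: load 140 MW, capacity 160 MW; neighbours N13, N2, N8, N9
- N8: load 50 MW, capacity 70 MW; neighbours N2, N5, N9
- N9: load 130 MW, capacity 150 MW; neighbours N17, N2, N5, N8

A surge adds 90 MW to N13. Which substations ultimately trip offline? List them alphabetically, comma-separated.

Round 1 — N13 at 160 > 140. N13 trips offline.
  N13 sheds 160 MW to N17, N5: 80 each.
    N17: 100+80 = 180 > 150
    N5: 140+80 = 220 > 160
Round 2 — N17, N5 trip offline.
  N17 sheds 180 MW to N9: 180 each.
    N9: 130+180 = 310 > 150
  N5 sheds 220 MW to N2, N8, N9: 73 each (1 lost).
    N2: 100+73 = 173 > 160
    N8: 50+73 = 123 > 70
    N9: 310+73 = 383 > 150
Round 3 — N2, N8, N9 trip offline.
  N2 sheds 173 MW to N29: 173 each.
    N29: 20+173 = 193 > 60
  N8 sheds 123 MW: no online neighbours, lost.
  N9 sheds 383 MW: no online neighbours, lost.
Round 4 — N29 trips offline.
  N29 sheds 193 MW: no online neighbours, lost.
No further trips.

N13, N17, N2, N29, N5, N8, N9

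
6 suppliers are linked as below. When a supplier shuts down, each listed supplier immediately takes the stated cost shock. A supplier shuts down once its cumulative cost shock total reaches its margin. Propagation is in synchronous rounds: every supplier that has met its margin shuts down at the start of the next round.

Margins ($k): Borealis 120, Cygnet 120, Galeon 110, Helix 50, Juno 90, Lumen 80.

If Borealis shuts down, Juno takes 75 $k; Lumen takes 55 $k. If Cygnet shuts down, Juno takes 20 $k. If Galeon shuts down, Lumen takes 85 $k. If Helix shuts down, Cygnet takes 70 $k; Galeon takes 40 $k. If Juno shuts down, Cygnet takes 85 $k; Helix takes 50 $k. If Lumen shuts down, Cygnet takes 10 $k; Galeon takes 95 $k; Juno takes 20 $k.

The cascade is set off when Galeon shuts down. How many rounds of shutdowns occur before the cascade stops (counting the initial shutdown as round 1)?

2

Round 1 — Galeon shuts down (initial).
  Lumen: +85 → 85 ≥ 80
Round 2 — Lumen shuts down.
  Cygnet: +10 → 10 < 120
  Juno: +20 → 20 < 90
No further shutdowns.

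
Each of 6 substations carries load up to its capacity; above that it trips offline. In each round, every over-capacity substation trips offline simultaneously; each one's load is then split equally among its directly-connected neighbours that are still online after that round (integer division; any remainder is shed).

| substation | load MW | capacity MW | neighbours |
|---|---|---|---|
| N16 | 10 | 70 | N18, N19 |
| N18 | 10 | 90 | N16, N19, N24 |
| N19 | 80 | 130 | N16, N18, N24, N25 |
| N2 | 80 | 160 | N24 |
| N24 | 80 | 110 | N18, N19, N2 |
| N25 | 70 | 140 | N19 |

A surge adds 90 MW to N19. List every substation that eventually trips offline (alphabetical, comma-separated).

N16, N18, N19, N24

Round 1 — N19 at 170 > 130. N19 trips offline.
  N19 sheds 170 MW to N16, N18, N24, N25: 42 each (2 lost).
    N16: 10+42 = 52 ≤ 70
    N18: 10+42 = 52 ≤ 90
    N24: 80+42 = 122 > 110
    N25: 70+42 = 112 ≤ 140
Round 2 — N24 trips offline.
  N24 sheds 122 MW to N18, N2: 61 each.
    N18: 52+61 = 113 > 90
    N2: 80+61 = 141 ≤ 160
Round 3 — N18 trips offline.
  N18 sheds 113 MW to N16: 113 each.
    N16: 52+113 = 165 > 70
Round 4 — N16 trips offline.
  N16 sheds 165 MW: no online neighbours, lost.
No further trips.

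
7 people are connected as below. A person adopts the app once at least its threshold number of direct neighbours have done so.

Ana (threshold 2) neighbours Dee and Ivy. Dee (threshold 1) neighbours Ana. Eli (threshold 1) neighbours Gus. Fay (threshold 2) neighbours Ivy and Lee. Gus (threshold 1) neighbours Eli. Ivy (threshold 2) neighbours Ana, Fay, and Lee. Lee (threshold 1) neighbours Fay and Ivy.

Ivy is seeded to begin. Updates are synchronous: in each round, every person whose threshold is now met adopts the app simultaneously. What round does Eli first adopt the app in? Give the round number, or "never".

Round 1 — Ivy adopts the app (initial).
Round 2 — checking thresholds:
  Ana: 1 of 2 neighbours < 2, holds.
  Fay: 1 of 2 neighbours < 2, holds.
  Lee: 1 of 2 neighbours ≥ 1, adopts the app.
Round 3 — checking thresholds:
  Ana: 1 of 2 neighbours < 2, holds.
  Fay: 2 of 2 neighbours ≥ 2, adopts the app.
Round 4 — no new adoptions; cascade stops.

never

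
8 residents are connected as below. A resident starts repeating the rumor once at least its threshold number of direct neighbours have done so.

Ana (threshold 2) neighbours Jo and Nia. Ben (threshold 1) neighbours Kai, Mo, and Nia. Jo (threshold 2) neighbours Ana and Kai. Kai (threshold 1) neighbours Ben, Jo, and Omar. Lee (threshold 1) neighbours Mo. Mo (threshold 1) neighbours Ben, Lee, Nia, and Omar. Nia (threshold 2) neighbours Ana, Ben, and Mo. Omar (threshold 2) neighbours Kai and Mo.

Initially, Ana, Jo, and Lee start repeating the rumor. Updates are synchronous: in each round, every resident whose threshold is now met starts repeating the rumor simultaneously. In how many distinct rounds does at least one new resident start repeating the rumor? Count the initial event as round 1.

Round 1 — Ana, Jo, Lee start repeating the rumor (initial).
Round 2 — checking thresholds:
  Kai: 1 of 3 neighbours ≥ 1, starts repeating the rumor.
  Mo: 1 of 4 neighbours ≥ 1, starts repeating the rumor.
  Nia: 1 of 3 neighbours < 2, holds.
Round 3 — checking thresholds:
  Ben: 2 of 3 neighbours ≥ 1, starts repeating the rumor.
  Nia: 2 of 3 neighbours ≥ 2, starts repeating the rumor.
  Omar: 2 of 2 neighbours ≥ 2, starts repeating the rumor.
Round 4 — no new spreads; cascade stops.

3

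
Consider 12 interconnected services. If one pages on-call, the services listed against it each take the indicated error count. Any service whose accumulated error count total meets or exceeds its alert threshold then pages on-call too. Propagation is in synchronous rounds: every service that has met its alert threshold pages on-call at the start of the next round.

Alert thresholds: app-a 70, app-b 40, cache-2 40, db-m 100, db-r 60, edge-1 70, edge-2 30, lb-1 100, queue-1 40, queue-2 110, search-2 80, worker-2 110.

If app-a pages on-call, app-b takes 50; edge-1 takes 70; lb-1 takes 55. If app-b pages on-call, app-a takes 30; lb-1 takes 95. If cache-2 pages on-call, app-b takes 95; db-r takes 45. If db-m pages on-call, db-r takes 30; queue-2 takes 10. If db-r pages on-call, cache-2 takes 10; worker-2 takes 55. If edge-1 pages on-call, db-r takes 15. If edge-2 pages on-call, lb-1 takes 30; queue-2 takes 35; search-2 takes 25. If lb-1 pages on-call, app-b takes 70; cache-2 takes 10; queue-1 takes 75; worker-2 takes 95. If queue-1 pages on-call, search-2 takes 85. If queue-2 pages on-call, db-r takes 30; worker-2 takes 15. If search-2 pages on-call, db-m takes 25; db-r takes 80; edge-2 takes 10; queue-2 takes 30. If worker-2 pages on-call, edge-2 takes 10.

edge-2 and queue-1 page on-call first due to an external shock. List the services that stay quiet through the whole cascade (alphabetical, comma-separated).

Round 1 — edge-2, queue-1 page on-call (initial).
  lb-1: +30 → 30 < 100
  queue-2: +35 → 35 < 110
  search-2: +25+85 → 110 ≥ 80
Round 2 — search-2 pages on-call.
  db-m: +25 → 25 < 100
  db-r: +80 → 80 ≥ 60
  queue-2: +30 → 65 < 110
Round 3 — db-r pages on-call.
  cache-2: +10 → 10 < 40
  worker-2: +55 → 55 < 110
No further pages.

app-a, app-b, cache-2, db-m, edge-1, lb-1, queue-2, worker-2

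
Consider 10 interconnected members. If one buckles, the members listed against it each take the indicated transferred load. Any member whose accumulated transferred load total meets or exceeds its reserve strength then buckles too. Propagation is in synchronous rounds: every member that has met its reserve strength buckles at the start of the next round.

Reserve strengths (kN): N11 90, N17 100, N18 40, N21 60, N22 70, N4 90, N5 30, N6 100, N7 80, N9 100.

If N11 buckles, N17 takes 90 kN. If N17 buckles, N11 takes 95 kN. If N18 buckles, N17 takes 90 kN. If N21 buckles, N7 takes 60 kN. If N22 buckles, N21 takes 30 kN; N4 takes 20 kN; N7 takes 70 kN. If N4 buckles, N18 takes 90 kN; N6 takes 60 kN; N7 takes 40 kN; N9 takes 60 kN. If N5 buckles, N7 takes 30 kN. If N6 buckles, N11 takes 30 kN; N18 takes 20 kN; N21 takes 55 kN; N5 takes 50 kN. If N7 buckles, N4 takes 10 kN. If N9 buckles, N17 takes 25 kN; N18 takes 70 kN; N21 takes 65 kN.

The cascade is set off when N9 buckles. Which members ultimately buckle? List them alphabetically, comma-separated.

Round 1 — N9 buckles (initial).
  N17: +25 → 25 < 100
  N18: +70 → 70 ≥ 40
  N21: +65 → 65 ≥ 60
Round 2 — N18, N21 buckle.
  N17: +90 → 115 ≥ 100
  N7: +60 → 60 < 80
Round 3 — N17 buckles.
  N11: +95 → 95 ≥ 90
Round 4 — N11 buckles.
No further bucklings.

N11, N17, N18, N21, N9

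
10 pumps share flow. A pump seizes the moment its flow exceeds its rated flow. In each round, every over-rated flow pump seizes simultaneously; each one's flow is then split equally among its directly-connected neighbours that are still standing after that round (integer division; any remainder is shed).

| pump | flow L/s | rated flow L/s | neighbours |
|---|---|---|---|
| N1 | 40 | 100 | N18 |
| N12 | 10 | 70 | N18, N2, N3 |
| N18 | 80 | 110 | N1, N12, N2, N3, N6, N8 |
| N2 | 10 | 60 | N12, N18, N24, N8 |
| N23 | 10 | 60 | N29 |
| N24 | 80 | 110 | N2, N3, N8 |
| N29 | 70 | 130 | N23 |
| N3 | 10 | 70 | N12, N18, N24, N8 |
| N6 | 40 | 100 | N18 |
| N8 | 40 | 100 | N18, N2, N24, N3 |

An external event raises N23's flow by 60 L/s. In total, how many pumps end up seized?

2

Round 1 — N23 at 70 > 60. N23 seizes.
  N23 sheds 70 L/s to N29: 70 each.
    N29: 70+70 = 140 > 130
Round 2 — N29 seizes.
  N29 sheds 140 L/s: no online neighbours, lost.
No further seizures.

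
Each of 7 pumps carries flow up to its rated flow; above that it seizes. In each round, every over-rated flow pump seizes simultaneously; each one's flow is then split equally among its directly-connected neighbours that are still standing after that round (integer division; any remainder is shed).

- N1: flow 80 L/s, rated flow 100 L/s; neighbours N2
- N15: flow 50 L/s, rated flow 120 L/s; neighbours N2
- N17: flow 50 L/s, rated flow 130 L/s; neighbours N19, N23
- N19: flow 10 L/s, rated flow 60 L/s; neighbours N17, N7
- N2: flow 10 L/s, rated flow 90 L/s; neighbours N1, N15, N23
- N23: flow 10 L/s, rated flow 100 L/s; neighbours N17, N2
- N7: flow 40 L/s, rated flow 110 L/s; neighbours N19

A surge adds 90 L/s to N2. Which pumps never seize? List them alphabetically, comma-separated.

N15, N17, N19, N23, N7

Round 1 — N2 at 100 > 90. N2 seizes.
  N2 sheds 100 L/s to N1, N15, N23: 33 each (1 lost).
    N1: 80+33 = 113 > 100
    N15: 50+33 = 83 ≤ 120
    N23: 10+33 = 43 ≤ 100
Round 2 — N1 seizes.
  N1 sheds 113 L/s: no online neighbours, lost.
No further seizures.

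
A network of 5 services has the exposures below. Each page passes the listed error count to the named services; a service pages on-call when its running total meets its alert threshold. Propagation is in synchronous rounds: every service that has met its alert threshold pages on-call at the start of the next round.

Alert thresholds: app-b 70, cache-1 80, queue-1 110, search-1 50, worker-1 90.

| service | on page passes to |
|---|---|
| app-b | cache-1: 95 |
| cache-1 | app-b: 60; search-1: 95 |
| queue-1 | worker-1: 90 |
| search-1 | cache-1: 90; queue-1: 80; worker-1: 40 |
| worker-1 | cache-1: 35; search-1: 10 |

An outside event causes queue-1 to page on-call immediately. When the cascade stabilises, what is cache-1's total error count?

35

Round 1 — queue-1 pages on-call (initial).
  worker-1: +90 → 90 ≥ 90
Round 2 — worker-1 pages on-call.
  cache-1: +35 → 35 < 80
  search-1: +10 → 10 < 50
No further pages.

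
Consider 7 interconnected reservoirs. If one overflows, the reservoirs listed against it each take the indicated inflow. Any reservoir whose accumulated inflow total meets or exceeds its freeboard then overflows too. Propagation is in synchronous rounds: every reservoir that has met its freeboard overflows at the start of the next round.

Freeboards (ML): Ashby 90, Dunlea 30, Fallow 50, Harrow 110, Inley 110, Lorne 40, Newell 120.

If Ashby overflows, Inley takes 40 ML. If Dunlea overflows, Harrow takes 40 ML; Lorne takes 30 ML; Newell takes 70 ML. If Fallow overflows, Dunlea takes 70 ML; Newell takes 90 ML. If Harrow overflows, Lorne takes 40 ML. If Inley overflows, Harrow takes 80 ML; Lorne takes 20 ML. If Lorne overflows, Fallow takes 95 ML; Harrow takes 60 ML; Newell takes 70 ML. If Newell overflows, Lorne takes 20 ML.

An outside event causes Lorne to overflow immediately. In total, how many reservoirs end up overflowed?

4

Round 1 — Lorne overflows (initial).
  Fallow: +95 → 95 ≥ 50
  Harrow: +60 → 60 < 110
  Newell: +70 → 70 < 120
Round 2 — Fallow overflows.
  Dunlea: +70 → 70 ≥ 30
  Newell: +90 → 160 ≥ 120
Round 3 — Dunlea, Newell overflow.
  Harrow: +40 → 100 < 110
No further overflows.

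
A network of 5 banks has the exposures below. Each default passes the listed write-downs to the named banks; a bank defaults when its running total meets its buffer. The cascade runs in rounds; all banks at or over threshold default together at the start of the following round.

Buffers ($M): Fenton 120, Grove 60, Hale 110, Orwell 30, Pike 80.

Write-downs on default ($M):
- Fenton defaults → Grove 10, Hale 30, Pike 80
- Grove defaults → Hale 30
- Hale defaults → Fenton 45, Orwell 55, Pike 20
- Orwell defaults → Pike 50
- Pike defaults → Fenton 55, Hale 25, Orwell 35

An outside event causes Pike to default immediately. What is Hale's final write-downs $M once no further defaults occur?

Round 1 — Pike defaults (initial).
  Fenton: +55 → 55 < 120
  Hale: +25 → 25 < 110
  Orwell: +35 → 35 ≥ 30
Round 2 — Orwell defaults.
No further defaults.

25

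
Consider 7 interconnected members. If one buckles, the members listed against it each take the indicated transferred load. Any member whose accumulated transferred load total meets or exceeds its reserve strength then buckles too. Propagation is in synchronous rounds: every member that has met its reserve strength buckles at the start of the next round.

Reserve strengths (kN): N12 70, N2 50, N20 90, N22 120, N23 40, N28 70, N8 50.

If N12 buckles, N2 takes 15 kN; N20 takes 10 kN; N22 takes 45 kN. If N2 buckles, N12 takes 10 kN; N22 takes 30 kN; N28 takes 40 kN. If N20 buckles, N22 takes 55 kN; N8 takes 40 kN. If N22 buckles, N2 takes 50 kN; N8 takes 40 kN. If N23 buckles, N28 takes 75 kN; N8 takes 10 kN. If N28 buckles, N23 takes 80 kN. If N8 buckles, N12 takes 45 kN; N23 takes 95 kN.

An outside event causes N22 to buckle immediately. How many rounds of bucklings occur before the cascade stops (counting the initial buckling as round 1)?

2

Round 1 — N22 buckles (initial).
  N2: +50 → 50 ≥ 50
  N8: +40 → 40 < 50
Round 2 — N2 buckles.
  N12: +10 → 10 < 70
  N28: +40 → 40 < 70
No further bucklings.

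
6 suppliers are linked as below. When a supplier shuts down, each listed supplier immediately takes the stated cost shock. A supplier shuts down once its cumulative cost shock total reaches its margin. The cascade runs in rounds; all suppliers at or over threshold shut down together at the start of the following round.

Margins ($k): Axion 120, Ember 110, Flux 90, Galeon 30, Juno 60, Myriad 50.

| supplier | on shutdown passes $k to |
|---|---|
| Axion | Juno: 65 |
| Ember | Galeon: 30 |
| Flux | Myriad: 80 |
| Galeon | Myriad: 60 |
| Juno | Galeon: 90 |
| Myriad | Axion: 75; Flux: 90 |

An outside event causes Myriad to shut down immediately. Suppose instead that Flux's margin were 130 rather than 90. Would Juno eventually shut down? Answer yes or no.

With Flux's margin at 130:
Round 1 — Myriad shuts down (initial).
  Axion: +75 → 75 < 120
  Flux: +90 → 90 < 130
No further shutdowns.

no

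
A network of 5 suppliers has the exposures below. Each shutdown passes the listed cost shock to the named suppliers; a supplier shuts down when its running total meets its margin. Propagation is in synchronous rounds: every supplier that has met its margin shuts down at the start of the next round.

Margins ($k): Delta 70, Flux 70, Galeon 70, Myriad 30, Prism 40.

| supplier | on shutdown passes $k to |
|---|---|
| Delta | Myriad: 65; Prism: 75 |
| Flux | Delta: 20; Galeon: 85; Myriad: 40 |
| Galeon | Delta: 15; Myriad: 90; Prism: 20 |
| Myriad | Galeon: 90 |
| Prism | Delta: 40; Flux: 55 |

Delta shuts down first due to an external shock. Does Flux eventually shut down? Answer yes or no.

Round 1 — Delta shuts down (initial).
  Myriad: +65 → 65 ≥ 30
  Prism: +75 → 75 ≥ 40
Round 2 — Myriad, Prism shut down.
  Flux: +55 → 55 < 70
  Galeon: +90 → 90 ≥ 70
Round 3 — Galeon shuts down.
No further shutdowns.

no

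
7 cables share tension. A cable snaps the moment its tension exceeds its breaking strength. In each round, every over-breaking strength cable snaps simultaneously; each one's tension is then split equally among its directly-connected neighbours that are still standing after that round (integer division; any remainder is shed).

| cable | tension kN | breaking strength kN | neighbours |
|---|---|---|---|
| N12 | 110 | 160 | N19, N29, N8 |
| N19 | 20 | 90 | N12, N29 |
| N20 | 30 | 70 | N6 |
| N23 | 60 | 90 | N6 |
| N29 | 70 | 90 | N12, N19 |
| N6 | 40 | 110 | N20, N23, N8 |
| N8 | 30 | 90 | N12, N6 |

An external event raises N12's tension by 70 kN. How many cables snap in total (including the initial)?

3

Round 1 — N12 at 180 > 160. N12 snaps.
  N12 sheds 180 kN to N19, N29, N8: 60 each.
    N19: 20+60 = 80 ≤ 90
    N29: 70+60 = 130 > 90
    N8: 30+60 = 90 ≤ 90
Round 2 — N29 snaps.
  N29 sheds 130 kN to N19: 130 each.
    N19: 80+130 = 210 > 90
Round 3 — N19 snaps.
  N19 sheds 210 kN: no online neighbours, lost.
No further breaks.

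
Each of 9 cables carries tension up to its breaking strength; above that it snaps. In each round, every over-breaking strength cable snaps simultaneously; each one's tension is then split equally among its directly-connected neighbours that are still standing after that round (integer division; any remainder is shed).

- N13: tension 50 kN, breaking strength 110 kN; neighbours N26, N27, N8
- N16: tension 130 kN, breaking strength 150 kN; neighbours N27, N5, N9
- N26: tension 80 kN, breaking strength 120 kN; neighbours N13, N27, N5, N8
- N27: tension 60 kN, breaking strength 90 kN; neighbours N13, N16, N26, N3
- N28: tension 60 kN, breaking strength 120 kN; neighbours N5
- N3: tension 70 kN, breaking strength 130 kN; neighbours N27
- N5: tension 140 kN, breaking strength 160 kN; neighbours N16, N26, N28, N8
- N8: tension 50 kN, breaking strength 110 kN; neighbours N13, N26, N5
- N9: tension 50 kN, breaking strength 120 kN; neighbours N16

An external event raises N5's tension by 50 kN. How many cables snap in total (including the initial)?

Round 1 — N5 at 190 > 160. N5 snaps.
  N5 sheds 190 kN to N16, N26, N28, N8: 47 each (2 lost).
    N16: 130+47 = 177 > 150
    N26: 80+47 = 127 > 120
    N28: 60+47 = 107 ≤ 120
    N8: 50+47 = 97 ≤ 110
Round 2 — N16, N26 snap.
  N16 sheds 177 kN to N27, N9: 88 each (1 lost).
    N27: 60+88 = 148 > 90
    N9: 50+88 = 138 > 120
  N26 sheds 127 kN to N13, N27, N8: 42 each (1 lost).
    N13: 50+42 = 92 ≤ 110
    N27: 148+42 = 190 > 90
    N8: 97+42 = 139 > 110
Round 3 — N27, N8, N9 snap.
  N27 sheds 190 kN to N13, N3: 95 each.
    N13: 92+95 = 187 > 110
    N3: 70+95 = 165 > 130
  N8 sheds 139 kN to N13: 139 each.
    N13: 187+139 = 326 > 110
  N9 sheds 138 kN: no online neighbours, lost.
Round 4 — N13, N3 snap.
  N13 sheds 326 kN: no online neighbours, lost.
  N3 sheds 165 kN: no online neighbours, lost.
No further breaks.

8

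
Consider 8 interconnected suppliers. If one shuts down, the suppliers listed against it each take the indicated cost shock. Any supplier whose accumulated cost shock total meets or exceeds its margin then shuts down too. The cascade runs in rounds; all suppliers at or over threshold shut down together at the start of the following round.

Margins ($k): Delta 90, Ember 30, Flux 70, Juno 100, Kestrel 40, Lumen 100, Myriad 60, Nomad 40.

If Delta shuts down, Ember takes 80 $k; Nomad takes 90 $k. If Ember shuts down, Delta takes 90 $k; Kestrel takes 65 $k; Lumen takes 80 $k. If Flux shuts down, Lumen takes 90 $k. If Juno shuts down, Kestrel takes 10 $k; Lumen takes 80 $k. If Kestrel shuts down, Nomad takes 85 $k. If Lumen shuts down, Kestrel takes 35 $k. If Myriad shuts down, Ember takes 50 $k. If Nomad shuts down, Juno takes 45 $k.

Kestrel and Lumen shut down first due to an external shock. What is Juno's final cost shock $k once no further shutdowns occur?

Round 1 — Kestrel, Lumen shut down (initial).
  Nomad: +85 → 85 ≥ 40
Round 2 — Nomad shuts down.
  Juno: +45 → 45 < 100
No further shutdowns.

45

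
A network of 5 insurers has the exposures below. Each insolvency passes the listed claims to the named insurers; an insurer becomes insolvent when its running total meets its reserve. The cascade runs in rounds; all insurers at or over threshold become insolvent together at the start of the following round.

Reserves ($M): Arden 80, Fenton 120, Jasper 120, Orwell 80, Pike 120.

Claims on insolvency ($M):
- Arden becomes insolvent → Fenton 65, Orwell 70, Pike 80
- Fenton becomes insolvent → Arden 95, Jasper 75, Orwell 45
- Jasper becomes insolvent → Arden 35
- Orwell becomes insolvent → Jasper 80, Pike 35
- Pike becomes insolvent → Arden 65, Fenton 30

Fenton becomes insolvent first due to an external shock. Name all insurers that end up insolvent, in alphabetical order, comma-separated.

Round 1 — Fenton becomes insolvent (initial).
  Arden: +95 → 95 ≥ 80
  Jasper: +75 → 75 < 120
  Orwell: +45 → 45 < 80
Round 2 — Arden becomes insolvent.
  Orwell: +70 → 115 ≥ 80
  Pike: +80 → 80 < 120
Round 3 — Orwell becomes insolvent.
  Jasper: +80 → 155 ≥ 120
  Pike: +35 → 115 < 120
Round 4 — Jasper becomes insolvent.
No further insolvencies.

Arden, Fenton, Jasper, Orwell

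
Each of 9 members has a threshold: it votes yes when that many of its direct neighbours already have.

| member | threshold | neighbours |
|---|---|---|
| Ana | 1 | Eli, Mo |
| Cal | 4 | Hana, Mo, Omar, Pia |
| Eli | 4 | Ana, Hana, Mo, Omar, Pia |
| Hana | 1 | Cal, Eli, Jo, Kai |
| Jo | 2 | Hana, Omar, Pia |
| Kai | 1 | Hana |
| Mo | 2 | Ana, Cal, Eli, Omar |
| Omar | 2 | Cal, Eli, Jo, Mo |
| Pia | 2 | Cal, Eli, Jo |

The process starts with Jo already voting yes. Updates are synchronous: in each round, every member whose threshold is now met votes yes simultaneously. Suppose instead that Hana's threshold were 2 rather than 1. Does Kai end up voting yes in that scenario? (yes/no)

With Hana's threshold at 2:
Round 1 — Jo votes yes (initial).
Round 2 — no new yes votes; cascade stops.

no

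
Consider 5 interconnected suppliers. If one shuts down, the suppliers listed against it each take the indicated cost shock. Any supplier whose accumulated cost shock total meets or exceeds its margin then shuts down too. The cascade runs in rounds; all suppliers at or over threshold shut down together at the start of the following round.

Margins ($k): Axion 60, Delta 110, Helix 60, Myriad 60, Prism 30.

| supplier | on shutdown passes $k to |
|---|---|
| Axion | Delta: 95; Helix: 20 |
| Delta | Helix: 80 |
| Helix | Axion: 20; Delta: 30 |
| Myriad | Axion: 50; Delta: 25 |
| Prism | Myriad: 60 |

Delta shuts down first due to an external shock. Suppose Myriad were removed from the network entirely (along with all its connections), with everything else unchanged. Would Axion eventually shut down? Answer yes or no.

no

With Myriad removed:
Round 1 — Delta shuts down (initial).
  Helix: +80 → 80 ≥ 60
Round 2 — Helix shuts down.
  Axion: +20 → 20 < 60
No further shutdowns.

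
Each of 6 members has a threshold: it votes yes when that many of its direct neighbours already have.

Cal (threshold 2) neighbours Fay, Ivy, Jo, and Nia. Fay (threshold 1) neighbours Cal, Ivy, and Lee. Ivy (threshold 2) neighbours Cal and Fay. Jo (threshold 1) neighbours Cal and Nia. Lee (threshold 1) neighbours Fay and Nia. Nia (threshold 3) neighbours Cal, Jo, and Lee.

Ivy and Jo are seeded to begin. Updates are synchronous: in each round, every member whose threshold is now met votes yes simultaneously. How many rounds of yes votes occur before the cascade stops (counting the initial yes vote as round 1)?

Round 1 — Ivy, Jo vote yes (initial).
Round 2 — checking thresholds:
  Cal: 2 of 4 neighbours ≥ 2, votes yes.
  Fay: 1 of 3 neighbours ≥ 1, votes yes.
  Nia: 1 of 3 neighbours < 3, holds.
Round 3 — checking thresholds:
  Lee: 1 of 2 neighbours ≥ 1, votes yes.
  Nia: 2 of 3 neighbours < 3, holds.
Round 4 — checking thresholds:
  Nia: 3 of 3 neighbours ≥ 3, votes yes.
Round 5 — no new yes votes; cascade stops.

4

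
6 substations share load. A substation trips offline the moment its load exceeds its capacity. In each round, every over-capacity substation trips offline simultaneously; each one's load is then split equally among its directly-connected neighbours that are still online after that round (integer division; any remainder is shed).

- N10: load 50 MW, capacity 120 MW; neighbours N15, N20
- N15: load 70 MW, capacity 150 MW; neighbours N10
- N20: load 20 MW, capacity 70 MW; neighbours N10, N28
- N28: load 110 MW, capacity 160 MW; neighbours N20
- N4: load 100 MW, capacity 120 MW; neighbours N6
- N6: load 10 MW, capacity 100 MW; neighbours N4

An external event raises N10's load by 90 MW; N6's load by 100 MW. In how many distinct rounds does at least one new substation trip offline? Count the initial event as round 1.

3

Round 1 — N10 at 140 > 120; N6 at 110 > 100. N10, N6 trip offline.
  N10 sheds 140 MW to N15, N20: 70 each.
    N15: 70+70 = 140 ≤ 150
    N20: 20+70 = 90 > 70
  N6 sheds 110 MW to N4: 110 each.
    N4: 100+110 = 210 > 120
Round 2 — N20, N4 trip offline.
  N20 sheds 90 MW to N28: 90 each.
    N28: 110+90 = 200 > 160
  N4 sheds 210 MW: no online neighbours, lost.
Round 3 — N28 trips offline.
  N28 sheds 200 MW: no online neighbours, lost.
No further trips.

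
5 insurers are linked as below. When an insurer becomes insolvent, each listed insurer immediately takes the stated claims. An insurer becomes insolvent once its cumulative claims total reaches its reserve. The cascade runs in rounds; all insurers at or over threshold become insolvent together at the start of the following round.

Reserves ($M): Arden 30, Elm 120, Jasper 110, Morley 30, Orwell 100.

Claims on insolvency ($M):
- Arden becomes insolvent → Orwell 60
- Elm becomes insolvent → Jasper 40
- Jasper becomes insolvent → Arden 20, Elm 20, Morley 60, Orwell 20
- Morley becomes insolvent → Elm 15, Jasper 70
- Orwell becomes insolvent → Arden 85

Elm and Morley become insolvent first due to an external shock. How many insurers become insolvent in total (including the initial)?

Round 1 — Elm, Morley become insolvent (initial).
  Jasper: +40+70 → 110 ≥ 110
Round 2 — Jasper becomes insolvent.
  Arden: +20 → 20 < 30
  Orwell: +20 → 20 < 100
No further insolvencies.

3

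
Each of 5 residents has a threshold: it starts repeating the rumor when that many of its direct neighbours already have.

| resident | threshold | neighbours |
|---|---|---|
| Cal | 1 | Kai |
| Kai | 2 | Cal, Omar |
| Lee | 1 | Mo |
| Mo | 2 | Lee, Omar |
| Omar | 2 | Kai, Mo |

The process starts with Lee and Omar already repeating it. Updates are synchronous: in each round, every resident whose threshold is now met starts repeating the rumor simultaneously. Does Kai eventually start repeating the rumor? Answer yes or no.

no

Round 1 — Lee, Omar start repeating the rumor (initial).
Round 2 — checking thresholds:
  Kai: 1 of 2 neighbours < 2, not yet.
  Mo: 2 of 2 neighbours ≥ 2, starts repeating the rumor.
Round 3 — no new spreads; cascade stops.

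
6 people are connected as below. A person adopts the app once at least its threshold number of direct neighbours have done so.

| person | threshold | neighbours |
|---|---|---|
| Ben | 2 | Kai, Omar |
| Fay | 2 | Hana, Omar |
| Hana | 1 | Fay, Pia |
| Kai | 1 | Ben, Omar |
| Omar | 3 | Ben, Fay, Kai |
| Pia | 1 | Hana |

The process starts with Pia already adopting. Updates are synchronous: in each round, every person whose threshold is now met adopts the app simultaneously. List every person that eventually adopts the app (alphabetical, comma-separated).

Round 1 — Pia adopts the app (initial).
Round 2 — checking thresholds:
  Hana: 1 of 2 neighbours ≥ 1, adopts the app.
Round 3 — no new adoptions; cascade stops.

Hana, Pia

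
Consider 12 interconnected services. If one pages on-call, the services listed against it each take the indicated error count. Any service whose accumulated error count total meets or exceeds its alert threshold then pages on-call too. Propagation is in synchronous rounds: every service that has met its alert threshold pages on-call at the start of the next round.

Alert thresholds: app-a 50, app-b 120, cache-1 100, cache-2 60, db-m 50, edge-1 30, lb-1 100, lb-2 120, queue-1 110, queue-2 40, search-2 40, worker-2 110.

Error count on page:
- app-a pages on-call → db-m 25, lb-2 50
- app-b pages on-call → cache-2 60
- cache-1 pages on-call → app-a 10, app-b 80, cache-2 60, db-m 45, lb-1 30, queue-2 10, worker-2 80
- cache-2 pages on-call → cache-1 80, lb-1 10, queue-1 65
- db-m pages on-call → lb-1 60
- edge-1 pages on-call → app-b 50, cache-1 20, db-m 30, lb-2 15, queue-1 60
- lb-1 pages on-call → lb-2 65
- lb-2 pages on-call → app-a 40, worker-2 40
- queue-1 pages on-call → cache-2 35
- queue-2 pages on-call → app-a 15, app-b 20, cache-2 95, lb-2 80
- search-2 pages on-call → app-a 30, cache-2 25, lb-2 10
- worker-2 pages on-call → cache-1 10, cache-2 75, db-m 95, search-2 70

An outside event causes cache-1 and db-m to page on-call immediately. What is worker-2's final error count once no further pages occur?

80

Round 1 — cache-1, db-m page on-call (initial).
  app-a: +10 → 10 < 50
  app-b: +80 → 80 < 120
  cache-2: +60 → 60 ≥ 60
  lb-1: +30+60 → 90 < 100
  queue-2: +10 → 10 < 40
  worker-2: +80 → 80 < 110
Round 2 — cache-2 pages on-call.
  lb-1: +10 → 100 ≥ 100
  queue-1: +65 → 65 < 110
Round 3 — lb-1 pages on-call.
  lb-2: +65 → 65 < 120
No further pages.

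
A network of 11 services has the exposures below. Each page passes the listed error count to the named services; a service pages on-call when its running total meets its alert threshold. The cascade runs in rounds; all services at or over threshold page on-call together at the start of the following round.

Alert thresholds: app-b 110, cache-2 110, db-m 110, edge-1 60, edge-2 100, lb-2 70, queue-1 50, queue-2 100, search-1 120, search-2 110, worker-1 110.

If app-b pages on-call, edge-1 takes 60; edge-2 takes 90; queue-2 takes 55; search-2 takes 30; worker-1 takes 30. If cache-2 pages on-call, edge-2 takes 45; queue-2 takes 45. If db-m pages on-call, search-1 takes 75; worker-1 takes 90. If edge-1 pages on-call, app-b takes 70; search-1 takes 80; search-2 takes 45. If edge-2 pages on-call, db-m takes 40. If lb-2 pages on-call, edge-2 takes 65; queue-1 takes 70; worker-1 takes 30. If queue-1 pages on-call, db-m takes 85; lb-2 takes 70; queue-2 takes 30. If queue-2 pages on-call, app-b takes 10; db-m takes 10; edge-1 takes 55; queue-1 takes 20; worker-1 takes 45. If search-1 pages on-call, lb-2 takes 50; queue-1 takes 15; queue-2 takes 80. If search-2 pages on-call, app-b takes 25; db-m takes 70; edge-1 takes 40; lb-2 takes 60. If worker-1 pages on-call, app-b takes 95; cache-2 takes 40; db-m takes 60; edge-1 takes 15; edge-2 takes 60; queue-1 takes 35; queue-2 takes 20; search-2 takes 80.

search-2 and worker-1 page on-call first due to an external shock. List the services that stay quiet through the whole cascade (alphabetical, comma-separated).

Round 1 — search-2, worker-1 page on-call (initial).
  app-b: +25+95 → 120 ≥ 110
  cache-2: +40 → 40 < 110
  db-m: +70+60 → 130 ≥ 110
  edge-1: +40+15 → 55 < 60
  edge-2: +60 → 60 < 100
  lb-2: +60 → 60 < 70
  queue-1: +35 → 35 < 50
  queue-2: +20 → 20 < 100
Round 2 — app-b, db-m page on-call.
  edge-1: +60 → 115 ≥ 60
  edge-2: +90 → 150 ≥ 100
  queue-2: +55 → 75 < 100
  search-1: +75 → 75 < 120
Round 3 — edge-1, edge-2 page on-call.
  search-1: +80 → 155 ≥ 120
Round 4 — search-1 pages on-call.
  lb-2: +50 → 110 ≥ 70
  queue-1: +15 → 50 ≥ 50
  queue-2: +80 → 155 ≥ 100
Round 5 — lb-2, queue-1, queue-2 page on-call.
No further pages.

cache-2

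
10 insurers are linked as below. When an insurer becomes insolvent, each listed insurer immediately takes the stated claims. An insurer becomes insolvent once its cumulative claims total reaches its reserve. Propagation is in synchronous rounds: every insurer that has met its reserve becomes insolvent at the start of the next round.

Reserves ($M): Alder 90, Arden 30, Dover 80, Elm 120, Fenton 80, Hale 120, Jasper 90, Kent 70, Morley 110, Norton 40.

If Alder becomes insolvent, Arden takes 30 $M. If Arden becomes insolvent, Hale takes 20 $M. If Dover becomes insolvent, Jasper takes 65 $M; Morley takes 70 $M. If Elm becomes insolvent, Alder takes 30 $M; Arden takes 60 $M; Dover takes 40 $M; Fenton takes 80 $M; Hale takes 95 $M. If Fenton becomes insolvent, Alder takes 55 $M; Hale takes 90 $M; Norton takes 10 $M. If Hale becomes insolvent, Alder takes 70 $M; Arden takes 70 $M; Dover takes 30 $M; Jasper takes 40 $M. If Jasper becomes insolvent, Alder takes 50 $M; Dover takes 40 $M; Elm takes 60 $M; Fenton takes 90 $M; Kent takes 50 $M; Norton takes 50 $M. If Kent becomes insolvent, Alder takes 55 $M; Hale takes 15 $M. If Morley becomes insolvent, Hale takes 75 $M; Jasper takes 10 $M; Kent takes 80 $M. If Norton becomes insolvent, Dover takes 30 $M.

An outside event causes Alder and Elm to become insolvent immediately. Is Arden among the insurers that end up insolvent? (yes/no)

yes

Round 1 — Alder, Elm become insolvent (initial).
  Arden: +30+60 → 90 ≥ 30
  Dover: +40 → 40 < 80
  Fenton: +80 → 80 ≥ 80
  Hale: +95 → 95 < 120
Round 2 — Arden, Fenton become insolvent.
  Hale: +20+90 → 205 ≥ 120
  Norton: +10 → 10 < 40
Round 3 — Hale becomes insolvent.
  Dover: +30 → 70 < 80
  Jasper: +40 → 40 < 90
No further insolvencies.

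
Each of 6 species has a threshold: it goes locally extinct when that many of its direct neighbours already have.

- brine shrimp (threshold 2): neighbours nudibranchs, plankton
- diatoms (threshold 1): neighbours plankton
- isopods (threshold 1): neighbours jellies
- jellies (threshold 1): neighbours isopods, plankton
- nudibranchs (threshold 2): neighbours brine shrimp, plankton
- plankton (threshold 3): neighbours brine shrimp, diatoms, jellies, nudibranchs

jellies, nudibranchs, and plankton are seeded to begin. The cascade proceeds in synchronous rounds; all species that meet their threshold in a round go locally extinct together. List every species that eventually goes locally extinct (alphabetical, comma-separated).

brine shrimp, diatoms, isopods, jellies, nudibranchs, plankton

Round 1 — jellies, nudibranchs, plankton go locally extinct (initial).
Round 2 — checking thresholds:
  brine shrimp: 2 of 2 neighbours ≥ 2, goes locally extinct.
  diatoms: 1 of 1 neighbours ≥ 1, goes locally extinct.
  isopods: 1 of 1 neighbours ≥ 1, goes locally extinct.
Round 3 — no new extinctions; cascade stops.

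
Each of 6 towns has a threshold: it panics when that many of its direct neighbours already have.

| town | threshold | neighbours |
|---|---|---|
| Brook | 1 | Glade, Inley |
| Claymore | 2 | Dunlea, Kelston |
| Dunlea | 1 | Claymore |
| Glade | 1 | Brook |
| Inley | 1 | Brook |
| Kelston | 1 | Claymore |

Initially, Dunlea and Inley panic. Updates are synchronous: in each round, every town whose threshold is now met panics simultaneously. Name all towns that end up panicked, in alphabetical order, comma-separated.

Brook, Dunlea, Glade, Inley

Round 1 — Dunlea, Inley panic (initial).
Round 2 — checking thresholds:
  Brook: 1 of 2 neighbours ≥ 1, panics.
  Claymore: 1 of 2 neighbours < 2, not yet.
Round 3 — checking thresholds:
  Claymore: 1 of 2 neighbours < 2, not yet.
  Glade: 1 of 1 neighbours ≥ 1, panics.
Round 4 — no new panics; cascade stops.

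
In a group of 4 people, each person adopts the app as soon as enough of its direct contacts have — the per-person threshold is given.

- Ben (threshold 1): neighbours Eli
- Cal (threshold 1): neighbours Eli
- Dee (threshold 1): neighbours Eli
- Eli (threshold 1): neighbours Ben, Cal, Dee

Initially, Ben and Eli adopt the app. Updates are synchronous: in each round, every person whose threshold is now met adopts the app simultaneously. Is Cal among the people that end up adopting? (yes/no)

yes

Round 1 — Ben, Eli adopt the app (initial).
Round 2 — checking thresholds:
  Cal: 1 of 1 neighbours ≥ 1, adopts the app.
  Dee: 1 of 1 neighbours ≥ 1, adopts the app.
Round 3 — no new adoptions; cascade stops.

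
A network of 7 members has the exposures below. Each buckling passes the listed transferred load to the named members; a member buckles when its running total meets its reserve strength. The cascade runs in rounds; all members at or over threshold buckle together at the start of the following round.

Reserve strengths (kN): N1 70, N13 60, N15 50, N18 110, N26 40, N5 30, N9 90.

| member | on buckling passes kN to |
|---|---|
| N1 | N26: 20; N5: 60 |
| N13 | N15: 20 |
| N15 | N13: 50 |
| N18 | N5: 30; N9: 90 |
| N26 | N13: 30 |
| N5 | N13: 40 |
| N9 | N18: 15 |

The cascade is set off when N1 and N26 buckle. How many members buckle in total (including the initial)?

Round 1 — N1, N26 buckle (initial).
  N13: +30 → 30 < 60
  N5: +60 → 60 ≥ 30
Round 2 — N5 buckles.
  N13: +40 → 70 ≥ 60
Round 3 — N13 buckles.
  N15: +20 → 20 < 50
No further bucklings.

4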